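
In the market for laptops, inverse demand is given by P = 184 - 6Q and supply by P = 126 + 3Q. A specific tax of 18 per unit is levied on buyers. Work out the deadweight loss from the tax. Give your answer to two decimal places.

18.00

Without the tax, 184 - 6Q = 126 + 3Q so Q* = 6.4444 and P* = 145.3333.
A tax on buyers shifts demand down by 18: (184 - 18) - 6Q = 126 + 3Q, so Q_t = 4.4444. Buyers pay P_b = 157.3333; sellers receive P_s = P_b - 18 = 139.3333.
Deadweight loss is the triangle between the curves from Q_t to Q*: (1/2)(6.4444 - 4.4444)(18) = 18.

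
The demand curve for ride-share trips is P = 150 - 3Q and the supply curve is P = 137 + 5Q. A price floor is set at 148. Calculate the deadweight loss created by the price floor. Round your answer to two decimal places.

3.67

Without the control, 150 - 3Q = 137 + 5Q so Q* = 1.625 and P* = 145.125.
At the floor price 148, quantity demanded is (150 - 148)/3 = 0.6667; demand is the short side, so Q = 0.6667 trades at P = 148.
At Q = 0.6667 the demand price is 148 and the supply price is 140.3333. Deadweight loss is the triangle between the curves from 0.6667 to 1.625: (1/2)(148 - 140.3333)(1.625 - 0.6667) = 3.6736.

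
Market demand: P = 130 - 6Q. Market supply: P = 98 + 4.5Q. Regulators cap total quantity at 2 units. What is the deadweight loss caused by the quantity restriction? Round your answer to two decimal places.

5.76

Without the quota, 130 - 6Q = 98 + 4.5Q gives Q* = 3.0476.
At Q = 2 the demand price is 130 - 6(2) = 118 and the supply price is 98 + 4.5(2) = 107.
DWL = (1/2)(gap between curves at 2) x (Q* - 2) = (1/2)(11)(1.0476) = 5.7619.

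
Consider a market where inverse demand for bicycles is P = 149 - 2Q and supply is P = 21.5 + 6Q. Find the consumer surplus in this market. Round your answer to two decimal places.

254.00

Setting demand equal to supply, 127.5 = 8Q, so Q* = 15.9375 and P* = 117.125.
CS is the area between the demand curve and P* from 0 to Q*: (1/2)(15.9375)(31.875) = 254.0039.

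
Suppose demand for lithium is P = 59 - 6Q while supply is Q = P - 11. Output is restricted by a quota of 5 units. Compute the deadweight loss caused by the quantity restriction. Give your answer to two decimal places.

12.07

Rewriting supply in inverse form: P = 11 + Q.
Unrestricted equilibrium: Q* = (59 - 11)/(6 + 1) = 6.8571.
At Q = 5 the demand price is 59 - 6(5) = 29 and the supply price is 11 + (5) = 16.
Deadweight loss is the triangle between the curves from 5 to 6.8571: (1/2)(29 - 16)(6.8571 - 5) = 12.0714.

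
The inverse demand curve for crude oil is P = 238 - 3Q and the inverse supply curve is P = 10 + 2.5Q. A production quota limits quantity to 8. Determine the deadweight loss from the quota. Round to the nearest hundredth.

Without the quota, 238 - 3Q = 10 + 2.5Q gives Q* = 41.4545.
At Q = 8 the demand price is 238 - 3(8) = 214 and the supply price is 10 + 2.5(8) = 30.
DWL = (1/2)(gap between curves at 8) x (Q* - 8) = (1/2)(184)(33.4545) = 3077.8182.

3077.82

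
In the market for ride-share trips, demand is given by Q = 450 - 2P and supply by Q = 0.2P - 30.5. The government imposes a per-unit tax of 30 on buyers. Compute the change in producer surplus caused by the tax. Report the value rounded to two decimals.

Rewriting demand in inverse form: P = 225 - 0.5Q.
Rewriting supply in inverse form: P = 152.5 + 5Q.
Without the tax, 225 - 0.5Q = 152.5 + 5Q so Q* = 13.1818 and P* = 218.4091.
A tax on buyers shifts demand down by 30: (225 - 30) - 0.5Q = 152.5 + 5Q, so Q_t = 7.7273. Buyers pay P_b = 221.1364; sellers receive P_s = P_b - 30 = 191.1364.
Producers lose the trapezoid between P_s and P* out to Q_t plus the triangle from Q_t to Q*: change in PS = 149.2769 - 434.4008 = -285.124.

-285.12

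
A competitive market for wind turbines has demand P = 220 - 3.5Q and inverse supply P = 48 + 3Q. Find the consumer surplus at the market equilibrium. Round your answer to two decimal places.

1225.37

Set 220 - 3.5Q = 48 + 3Q, which gives 172 = 6.5Q, so Q* = 26.4615 and P* = 220 - 3.5(26.4615) = 127.3846.
CS is the area between the demand curve and P* from 0 to Q*: (1/2)(26.4615)(92.6154) = 1225.3728.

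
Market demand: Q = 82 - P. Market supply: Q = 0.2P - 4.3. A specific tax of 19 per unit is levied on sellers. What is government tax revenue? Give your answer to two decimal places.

131.42

Rewriting demand in inverse form: P = 82 - Q.
Rewriting supply in inverse form: P = 21.5 + 5Q.
Pre-tax equilibrium: 82 - Q = 21.5 + 5Q gives Q* = 10.0833, P* = 71.9167.
A tax on sellers shifts supply up by 19: 82 - Q = 21.5 + 5Q + 19, so Q_t = 6.9167. Buyers pay P_b = 75.0833; sellers receive P_s = P_b - 19 = 56.0833.
Revenue is the tax times quantity traded: 19 x 6.9167 = 131.4167.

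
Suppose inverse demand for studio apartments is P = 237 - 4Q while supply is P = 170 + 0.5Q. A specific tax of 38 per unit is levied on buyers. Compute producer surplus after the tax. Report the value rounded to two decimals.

Without the tax, 237 - 4Q = 170 + 0.5Q so Q* = 14.8889 and P* = 177.4444.
With the tax, buyers' net willingness to pay falls by 38: (237 - 38) - 4Q = 170 + 0.5Q, so Q_t = 6.4444. Buyers pay P_b = 211.2222; sellers receive P_s = P_b - 38 = 173.2222.
PS = (1/2)(Q_t)(P_s - 170) = (1/2)(6.4444)(3.2222) = 10.3827.

10.38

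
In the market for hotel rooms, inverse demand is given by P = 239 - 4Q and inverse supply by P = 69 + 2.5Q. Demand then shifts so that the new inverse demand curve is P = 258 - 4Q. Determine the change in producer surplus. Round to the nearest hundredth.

201.80

Initial equilibrium: Q_0 = 26.1538, P_0 = 134.3846; CS_0 = (1/2)(26.1538)(104.6154) = 1368.0473, PS_0 = (1/2)(26.1538)(65.3846) = 855.0296.
New equilibrium: 258 - 4Q = 69 + 2.5Q gives Q_1 = 29.0769, P_1 = 141.6923; CS_1 = 1690.9349, PS_1 = 1056.8343.
Change in producer surplus = 1056.8343 - 855.0296 = 201.8047.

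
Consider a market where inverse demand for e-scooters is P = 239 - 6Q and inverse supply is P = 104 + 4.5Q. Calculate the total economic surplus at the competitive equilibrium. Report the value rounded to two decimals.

867.86

Equilibrium: 239 - 6Q = 104 + 4.5Q, so Q* = 12.8571 and P* = 161.8571.
CS = (1/2)(12.8571)(77.1429) = 495.9184 and PS = (1/2)(12.8571)(57.8571) = 371.9388, so total surplus = 867.8571.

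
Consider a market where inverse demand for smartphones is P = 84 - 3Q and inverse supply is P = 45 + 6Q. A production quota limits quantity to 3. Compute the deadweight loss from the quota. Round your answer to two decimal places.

8.00

Unrestricted equilibrium: Q* = (84 - 45)/(3 + 6) = 4.3333.
At Q = 3 the demand price is 84 - 3(3) = 75 and the supply price is 45 + 6(3) = 63.
DWL = (1/2)(gap between curves at 3) x (Q* - 3) = (1/2)(12)(1.3333) = 8.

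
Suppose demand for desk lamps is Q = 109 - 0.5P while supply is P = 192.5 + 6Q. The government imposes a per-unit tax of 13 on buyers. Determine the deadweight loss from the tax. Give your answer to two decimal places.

Rewriting demand in inverse form: P = 218 - 2Q.
Pre-tax equilibrium: 218 - 2Q = 192.5 + 6Q gives Q* = 3.1875, P* = 211.625.
A tax on buyers shifts demand down by 13: (218 - 13) - 2Q = 192.5 + 6Q, so Q_t = 1.5625. Buyers pay P_b = 214.875; sellers receive P_s = P_b - 13 = 201.875.
Deadweight loss is the triangle between the curves from Q_t to Q*: (1/2)(3.1875 - 1.5625)(13) = 10.5625.

10.56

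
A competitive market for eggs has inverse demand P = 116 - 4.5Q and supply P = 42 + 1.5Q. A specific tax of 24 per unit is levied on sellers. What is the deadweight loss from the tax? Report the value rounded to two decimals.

48.00

Pre-tax equilibrium: 116 - 4.5Q = 42 + 1.5Q gives Q* = 12.3333, P* = 60.5.
With the tax, sellers need 24 more per unit: 116 - 4.5Q = 42 + 1.5Q + 24, so Q_t = 8.3333. Buyers pay P_b = 78.5; sellers receive P_s = P_b - 24 = 54.5.
Deadweight loss is the triangle between the curves from Q_t to Q*: (1/2)(12.3333 - 8.3333)(24) = 48.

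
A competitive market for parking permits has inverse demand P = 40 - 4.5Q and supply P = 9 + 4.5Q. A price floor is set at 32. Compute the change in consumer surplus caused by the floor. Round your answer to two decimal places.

-19.58

Without the control, 40 - 4.5Q = 9 + 4.5Q so Q* = 3.4444 and P* = 24.5.
At P = 32, buyers demand (40 - 32)/4.5 = 1.7778 while sellers would supply more, so the quantity traded is 1.7778 at price 32.
CS goes from (1/2)(3.4444)(15.5) = 26.6944 to 7.1111 (computed as (40 - 32)(1.7778) - (1/2)(4.5)(1.7778)^2), a change of -19.5833.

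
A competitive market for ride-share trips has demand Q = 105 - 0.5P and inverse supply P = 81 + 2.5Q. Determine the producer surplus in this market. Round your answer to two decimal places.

1027.22

Rewriting demand in inverse form: P = 210 - 2Q.
Set 210 - 2Q = 81 + 2.5Q, which gives 129 = 4.5Q, so Q* = 28.6667 and P* = 210 - 2(28.6667) = 152.6667.
Producer surplus is the triangle above supply below P*: (1/2)(28.6667)(152.6667 - 81) = (1/2)(28.6667)(71.6667) = 1027.2222.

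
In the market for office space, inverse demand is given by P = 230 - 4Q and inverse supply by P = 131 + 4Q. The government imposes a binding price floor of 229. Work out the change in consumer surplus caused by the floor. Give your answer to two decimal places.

Free-market equilibrium: 230 - 4Q = 131 + 4Q gives Q* = 12.375, P* = 180.5.
At P = 229, buyers demand (230 - 229)/4 = 0.25 while sellers would supply more, so the quantity traded is 0.25 at price 229.
CS goes from (1/2)(12.375)(49.5) = 306.2812 to 0.125 (computed as (230 - 229)(0.25) - (1/2)(4)(0.25)^2), a change of -306.1562.

-306.16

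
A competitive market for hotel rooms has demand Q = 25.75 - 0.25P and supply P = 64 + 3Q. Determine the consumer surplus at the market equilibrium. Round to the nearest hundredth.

62.08

Rewriting demand in inverse form: P = 103 - 4Q.
Set 103 - 4Q = 64 + 3Q, which gives 39 = 7Q, so Q* = 5.5714 and P* = 103 - 4(5.5714) = 80.7143.
The demand choke price is 103, so CS = (1/2)(Q*)(103 - P*) = (1/2)(5.5714)(22.2857) = 62.0816.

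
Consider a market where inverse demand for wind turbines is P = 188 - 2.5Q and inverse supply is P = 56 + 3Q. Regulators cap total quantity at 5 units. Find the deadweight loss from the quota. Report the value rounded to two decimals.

Without the quota, 188 - 2.5Q = 56 + 3Q gives Q* = 24.
At Q = 5 the demand price is 188 - 2.5(5) = 175.5 and the supply price is 56 + 3(5) = 71.
Deadweight loss is the triangle between the curves from 5 to 24: (1/2)(175.5 - 71)(24 - 5) = 992.75.

992.75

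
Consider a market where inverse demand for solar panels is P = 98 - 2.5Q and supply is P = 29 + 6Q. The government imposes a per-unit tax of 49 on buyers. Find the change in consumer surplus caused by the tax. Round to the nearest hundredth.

Without the tax, 98 - 2.5Q = 29 + 6Q so Q* = 8.1176 and P* = 77.7059.
With the tax, buyers' net willingness to pay falls by 49: (98 - 49) - 2.5Q = 29 + 6Q, so Q_t = 2.3529. Buyers pay P_b = 92.1176; sellers receive P_s = P_b - 49 = 43.1176.
Consumers lose the trapezoid between P* and P_b out to Q_t plus the triangle from Q_t to Q*: change in CS = 6.9204 - 82.3702 = -75.4498.

-75.45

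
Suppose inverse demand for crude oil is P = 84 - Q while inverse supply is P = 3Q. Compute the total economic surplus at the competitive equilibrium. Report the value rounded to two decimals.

882.00

Setting demand equal to supply, 84 = 4Q, so Q* = 21 and P* = 63.
Total surplus is the full triangle between the curves from 0 to Q*: (1/2)(21)(84 - 0) = 882.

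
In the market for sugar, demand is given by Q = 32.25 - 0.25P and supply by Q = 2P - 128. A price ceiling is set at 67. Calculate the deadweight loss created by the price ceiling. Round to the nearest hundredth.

Rewriting demand in inverse form: P = 129 - 4Q.
Rewriting supply in inverse form: P = 64 + 0.5Q.
Free-market equilibrium: 129 - 4Q = 64 + 0.5Q gives Q* = 14.4444, P* = 71.2222.
At P = 67, sellers supply (67 - 64)/0.5 = 6 while buyers want more, so the quantity traded is 6 at price 67.
At Q = 6 the demand price is 105 and the supply price is 67. Deadweight loss is the triangle between the curves from 6 to 14.4444: (1/2)(105 - 67)(14.4444 - 6) = 160.4444.

160.44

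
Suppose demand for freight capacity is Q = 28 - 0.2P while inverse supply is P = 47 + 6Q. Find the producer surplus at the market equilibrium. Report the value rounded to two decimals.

214.44

Rewriting demand in inverse form: P = 140 - 5Q.
Equilibrium: 140 - 5Q = 47 + 6Q, so Q* = 8.4545 and P* = 97.7273.
Producer surplus is the triangle above supply below P*: (1/2)(8.4545)(97.7273 - 47) = (1/2)(8.4545)(50.7273) = 214.438.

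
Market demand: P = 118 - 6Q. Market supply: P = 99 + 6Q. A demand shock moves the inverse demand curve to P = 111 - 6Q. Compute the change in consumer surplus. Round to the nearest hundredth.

-4.52

Initial equilibrium: Q_0 = 1.5833, P_0 = 108.5; CS_0 = (1/2)(1.5833)(9.5) = 7.5208, PS_0 = (1/2)(1.5833)(9.5) = 7.5208.
New equilibrium: 111 - 6Q = 99 + 6Q gives Q_1 = 1, P_1 = 105; CS_1 = 3, PS_1 = 3.
Change in consumer surplus = 3 - 7.5208 = -4.5208.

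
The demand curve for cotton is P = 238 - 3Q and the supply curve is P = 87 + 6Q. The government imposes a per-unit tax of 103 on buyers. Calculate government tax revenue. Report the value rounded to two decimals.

549.33

Pre-tax equilibrium: 238 - 3Q = 87 + 6Q gives Q* = 16.7778, P* = 187.6667.
A tax on buyers shifts demand down by 103: (238 - 103) - 3Q = 87 + 6Q, so Q_t = 5.3333. Buyers pay P_b = 222; sellers receive P_s = P_b - 103 = 119.
Revenue is the tax times quantity traded: 103 x 5.3333 = 549.3333.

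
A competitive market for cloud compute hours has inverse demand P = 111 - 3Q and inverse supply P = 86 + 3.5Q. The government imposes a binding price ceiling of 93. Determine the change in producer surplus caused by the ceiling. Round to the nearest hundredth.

-18.89

Without the control, 111 - 3Q = 86 + 3.5Q so Q* = 3.8462 and P* = 99.4615.
At P = 93, sellers supply (93 - 86)/3.5 = 2 while buyers want more, so the quantity traded is 2 at price 93.
PS goes from (1/2)(3.8462)(13.4615) = 25.8876 to 7 (computed as (93 - 86)(2) - (1/2)(3.5)(2)^2), a change of -18.8876.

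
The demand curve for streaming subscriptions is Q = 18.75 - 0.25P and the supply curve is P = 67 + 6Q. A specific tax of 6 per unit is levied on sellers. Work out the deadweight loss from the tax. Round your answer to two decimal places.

Rewriting demand in inverse form: P = 75 - 4Q.
Without the tax, 75 - 4Q = 67 + 6Q so Q* = 0.8 and P* = 71.8.
A tax on sellers shifts supply up by 6: 75 - 4Q = 67 + 6Q + 6, so Q_t = 0.2. Buyers pay P_b = 74.2; sellers receive P_s = P_b - 6 = 68.2.
The welfare triangle lost has base Q* - Q_t = 0.6 and height t = 6, so DWL = (1/2)(0.6)(6) = 1.8.

1.80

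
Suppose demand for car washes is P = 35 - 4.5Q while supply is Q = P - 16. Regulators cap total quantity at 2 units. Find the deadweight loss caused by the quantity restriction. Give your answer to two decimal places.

5.82

Rewriting supply in inverse form: P = 16 + Q.
Unrestricted equilibrium: Q* = (35 - 16)/(4.5 + 1) = 3.4545.
At Q = 2 the demand price is 35 - 4.5(2) = 26 and the supply price is 16 + (2) = 18.
Deadweight loss is the triangle between the curves from 2 to 3.4545: (1/2)(26 - 18)(3.4545 - 2) = 5.8182.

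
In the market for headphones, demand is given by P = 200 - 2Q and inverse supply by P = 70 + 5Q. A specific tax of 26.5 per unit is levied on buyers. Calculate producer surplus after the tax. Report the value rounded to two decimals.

Pre-tax equilibrium: 200 - 2Q = 70 + 5Q gives Q* = 18.5714, P* = 162.8571.
With the tax, buyers' net willingness to pay falls by 26.5: (200 - 26.5) - 2Q = 70 + 5Q, so Q_t = 14.7857. Buyers pay P_b = 170.4286; sellers receive P_s = P_b - 26.5 = 143.9286.
Producer surplus is the triangle above supply below P_s: (1/2)(14.7857)(143.9286 - 70) = 546.5434.

546.54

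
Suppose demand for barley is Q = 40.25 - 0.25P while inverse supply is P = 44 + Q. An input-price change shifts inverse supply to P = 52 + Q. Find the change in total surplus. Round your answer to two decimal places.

Rewriting demand in inverse form: P = 161 - 4Q.
Initial equilibrium: Q_0 = 23.4, P_0 = 67.4; CS_0 = (1/2)(23.4)(93.6) = 1095.12, PS_0 = (1/2)(23.4)(23.4) = 273.78.
New equilibrium: 161 - 4Q = 52 + Q gives Q_1 = 21.8, P_1 = 73.8; CS_1 = 950.48, PS_1 = 237.62.
Change in total surplus = (950.48 + 237.62) - (1095.12 + 273.78) = -180.8.

-180.80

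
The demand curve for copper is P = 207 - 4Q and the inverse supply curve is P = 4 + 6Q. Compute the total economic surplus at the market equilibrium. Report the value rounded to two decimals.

2060.45

Set 207 - 4Q = 4 + 6Q, which gives 203 = 10Q, so Q* = 20.3 and P* = 207 - 4(20.3) = 125.8.
CS = (1/2)(20.3)(81.2) = 824.18 and PS = (1/2)(20.3)(121.8) = 1236.27, so total surplus = 2060.45.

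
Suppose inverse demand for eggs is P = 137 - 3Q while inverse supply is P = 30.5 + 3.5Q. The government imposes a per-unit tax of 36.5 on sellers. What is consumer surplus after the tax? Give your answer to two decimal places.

Pre-tax equilibrium: 137 - 3Q = 30.5 + 3.5Q gives Q* = 16.3846, P* = 87.8462.
A tax on sellers shifts supply up by 36.5: 137 - 3Q = 30.5 + 3.5Q + 36.5, so Q_t = 10.7692. Buyers pay P_b = 104.6923; sellers receive P_s = P_b - 36.5 = 68.1923.
Consumer surplus is the triangle under demand above P_b: (1/2)(10.7692)(137 - 104.6923) = 173.9645.

173.96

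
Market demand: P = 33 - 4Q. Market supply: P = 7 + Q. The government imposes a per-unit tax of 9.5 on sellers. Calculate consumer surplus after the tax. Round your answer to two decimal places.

21.78

Without the tax, 33 - 4Q = 7 + Q so Q* = 5.2 and P* = 12.2.
A tax on sellers shifts supply up by 9.5: 33 - 4Q = 7 + Q + 9.5, so Q_t = 3.3. Buyers pay P_b = 19.8; sellers receive P_s = P_b - 9.5 = 10.3.
CS = (1/2)(Q_t)(33 - P_b) = (1/2)(3.3)(13.2) = 21.78.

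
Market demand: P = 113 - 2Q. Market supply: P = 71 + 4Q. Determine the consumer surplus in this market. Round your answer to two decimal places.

49.00

Set 113 - 2Q = 71 + 4Q, which gives 42 = 6Q, so Q* = 7 and P* = 113 - 2(7) = 99.
CS is the area between the demand curve and P* from 0 to Q*: (1/2)(7)(14) = 49.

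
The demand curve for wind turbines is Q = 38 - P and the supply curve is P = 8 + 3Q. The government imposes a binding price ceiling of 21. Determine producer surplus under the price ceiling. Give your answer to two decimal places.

28.17

Rewriting demand in inverse form: P = 38 - Q.
Without the control, 38 - Q = 8 + 3Q so Q* = 7.5 and P* = 30.5.
At the ceiling price 21, quantity supplied is (21 - 8)/3 = 4.3333; supply is the short side, so Q = 4.3333 trades at P = 21.
PS is the triangle above supply below 21: (1/2)(4.3333)(21 - 8) = 28.1667.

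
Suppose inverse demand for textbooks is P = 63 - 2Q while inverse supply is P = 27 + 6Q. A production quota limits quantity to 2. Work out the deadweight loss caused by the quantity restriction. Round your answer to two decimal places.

Without the quota, 63 - 2Q = 27 + 6Q gives Q* = 4.5.
At Q = 2 the demand price is 63 - 2(2) = 59 and the supply price is 27 + 6(2) = 39.
Deadweight loss is the triangle between the curves from 2 to 4.5: (1/2)(59 - 39)(4.5 - 2) = 25.

25.00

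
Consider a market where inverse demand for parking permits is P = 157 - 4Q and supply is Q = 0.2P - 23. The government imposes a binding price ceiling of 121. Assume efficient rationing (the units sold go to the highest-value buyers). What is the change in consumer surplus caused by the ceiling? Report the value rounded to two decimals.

-3.24

Rewriting supply in inverse form: P = 115 + 5Q.
Without the control, 157 - 4Q = 115 + 5Q so Q* = 4.6667 and P* = 138.3333.
At P = 121, sellers supply (121 - 115)/5 = 1.2 while buyers want more, so the quantity traded is 1.2 at price 121.
CS goes from (1/2)(4.6667)(18.6667) = 43.5556 to 40.32 (computed as (157 - 121)(1.2) - (1/2)(4)(1.2)^2), a change of -3.2356.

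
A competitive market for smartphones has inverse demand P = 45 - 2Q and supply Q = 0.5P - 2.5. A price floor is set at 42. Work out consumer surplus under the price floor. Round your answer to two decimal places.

Rewriting supply in inverse form: P = 5 + 2Q.
Without the control, 45 - 2Q = 5 + 2Q so Q* = 10 and P* = 25.
At P = 42, buyers demand (45 - 42)/2 = 1.5 while sellers would supply more, so the quantity traded is 1.5 at price 42.
CS is the triangle under demand above 42: (1/2)(1.5)(45 - 42) = 2.25.

2.25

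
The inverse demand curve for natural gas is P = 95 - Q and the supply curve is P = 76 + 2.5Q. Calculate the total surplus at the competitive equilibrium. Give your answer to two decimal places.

Equilibrium: 95 - Q = 76 + 2.5Q, so Q* = 5.4286 and P* = 89.5714.
Total surplus is the full triangle between the curves from 0 to Q*: (1/2)(5.4286)(95 - 76) = 51.5714.

51.57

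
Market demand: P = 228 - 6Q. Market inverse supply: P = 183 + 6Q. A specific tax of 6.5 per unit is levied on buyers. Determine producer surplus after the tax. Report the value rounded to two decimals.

Pre-tax equilibrium: 228 - 6Q = 183 + 6Q gives Q* = 3.75, P* = 205.5.
A tax on buyers shifts demand down by 6.5: (228 - 6.5) - 6Q = 183 + 6Q, so Q_t = 3.2083. Buyers pay P_b = 208.75; sellers receive P_s = P_b - 6.5 = 202.25.
PS = (1/2)(Q_t)(P_s - 183) = (1/2)(3.2083)(19.25) = 30.8802.

30.88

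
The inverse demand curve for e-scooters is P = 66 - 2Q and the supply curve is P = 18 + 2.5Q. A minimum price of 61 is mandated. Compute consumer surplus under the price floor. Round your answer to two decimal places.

6.25

Without the control, 66 - 2Q = 18 + 2.5Q so Q* = 10.6667 and P* = 44.6667.
At the floor price 61, quantity demanded is (66 - 61)/2 = 2.5; demand is the short side, so Q = 2.5 trades at P = 61.
CS is the triangle under demand above 61: (1/2)(2.5)(66 - 61) = 6.25.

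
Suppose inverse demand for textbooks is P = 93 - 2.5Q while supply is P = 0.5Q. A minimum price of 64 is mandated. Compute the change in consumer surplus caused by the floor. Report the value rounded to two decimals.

Without the control, 93 - 2.5Q = 0.5Q so Q* = 31 and P* = 15.5.
At P = 64, buyers demand (93 - 64)/2.5 = 11.6 while sellers would supply more, so the quantity traded is 11.6 at price 64.
CS goes from (1/2)(31)(77.5) = 1201.25 to 168.2 (computed as (93 - 64)(11.6) - (1/2)(2.5)(11.6)^2), a change of -1033.05.

-1033.05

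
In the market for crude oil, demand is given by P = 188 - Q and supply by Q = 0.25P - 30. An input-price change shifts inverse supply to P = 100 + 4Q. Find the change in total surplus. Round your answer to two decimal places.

312.00

Rewriting supply in inverse form: P = 120 + 4Q.
Initial equilibrium: Q_0 = 13.6, P_0 = 174.4; CS_0 = (1/2)(13.6)(13.6) = 92.48, PS_0 = (1/2)(13.6)(54.4) = 369.92.
New equilibrium: 188 - Q = 100 + 4Q gives Q_1 = 17.6, P_1 = 170.4; CS_1 = 154.88, PS_1 = 619.52.
Change in total surplus = (154.88 + 619.52) - (92.48 + 369.92) = 312.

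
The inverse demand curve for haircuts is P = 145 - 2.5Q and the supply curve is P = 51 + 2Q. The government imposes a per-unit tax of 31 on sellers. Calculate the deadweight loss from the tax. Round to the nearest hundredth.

106.78

Without the tax, 145 - 2.5Q = 51 + 2Q so Q* = 20.8889 and P* = 92.7778.
A tax on sellers shifts supply up by 31: 145 - 2.5Q = 51 + 2Q + 31, so Q_t = 14. Buyers pay P_b = 110; sellers receive P_s = P_b - 31 = 79.
Deadweight loss is the triangle between the curves from Q_t to Q*: (1/2)(20.8889 - 14)(31) = 106.7778.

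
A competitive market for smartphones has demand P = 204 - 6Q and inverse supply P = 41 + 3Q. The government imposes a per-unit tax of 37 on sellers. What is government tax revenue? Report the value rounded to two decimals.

Pre-tax equilibrium: 204 - 6Q = 41 + 3Q gives Q* = 18.1111, P* = 95.3333.
A tax on sellers shifts supply up by 37: 204 - 6Q = 41 + 3Q + 37, so Q_t = 14. Buyers pay P_b = 120; sellers receive P_s = P_b - 37 = 83.
Tax revenue = t x Q_t = 37 x 14 = 518.

518.00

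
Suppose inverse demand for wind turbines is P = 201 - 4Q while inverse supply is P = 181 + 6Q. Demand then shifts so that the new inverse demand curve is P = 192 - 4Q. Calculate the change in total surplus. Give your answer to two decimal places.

-13.95

Initial equilibrium: Q_0 = 2, P_0 = 193; CS_0 = (1/2)(2)(8) = 8, PS_0 = (1/2)(2)(12) = 12.
New equilibrium: 192 - 4Q = 181 + 6Q gives Q_1 = 1.1, P_1 = 187.6; CS_1 = 2.42, PS_1 = 3.63.
Change in total surplus = (2.42 + 3.63) - (8 + 12) = -13.95.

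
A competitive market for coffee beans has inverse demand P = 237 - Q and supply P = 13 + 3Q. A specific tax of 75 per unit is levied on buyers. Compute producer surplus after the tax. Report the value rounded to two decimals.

2081.34

Pre-tax equilibrium: 237 - Q = 13 + 3Q gives Q* = 56, P* = 181.
With the tax, buyers' net willingness to pay falls by 75: (237 - 75) - Q = 13 + 3Q, so Q_t = 37.25. Buyers pay P_b = 199.75; sellers receive P_s = P_b - 75 = 124.75.
Producer surplus is the triangle above supply below P_s: (1/2)(37.25)(124.75 - 13) = 2081.3438.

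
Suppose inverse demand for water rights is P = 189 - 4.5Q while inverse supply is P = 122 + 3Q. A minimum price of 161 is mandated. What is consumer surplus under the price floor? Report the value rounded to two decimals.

Without the control, 189 - 4.5Q = 122 + 3Q so Q* = 8.9333 and P* = 148.8.
At the floor price 161, quantity demanded is (189 - 161)/4.5 = 6.2222; demand is the short side, so Q = 6.2222 trades at P = 161.
CS is the triangle under demand above 161: (1/2)(6.2222)(189 - 161) = 87.1111.

87.11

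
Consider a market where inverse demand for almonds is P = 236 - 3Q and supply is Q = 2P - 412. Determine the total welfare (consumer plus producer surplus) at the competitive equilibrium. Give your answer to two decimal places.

Rewriting supply in inverse form: P = 206 + 0.5Q.
Setting demand equal to supply, 30 = 3.5Q, so Q* = 8.5714 and P* = 210.2857.
CS = (1/2)(8.5714)(25.7143) = 110.2041 and PS = (1/2)(8.5714)(4.2857) = 18.3673, so total surplus = 128.5714.

128.57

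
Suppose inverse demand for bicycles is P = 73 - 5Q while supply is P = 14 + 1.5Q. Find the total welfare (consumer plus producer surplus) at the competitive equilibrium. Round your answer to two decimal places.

267.77

Setting demand equal to supply, 59 = 6.5Q, so Q* = 9.0769 and P* = 27.6154.
CS = (1/2)(9.0769)(45.3846) = 205.9763 and PS = (1/2)(9.0769)(13.6154) = 61.7929, so total surplus = 267.7692.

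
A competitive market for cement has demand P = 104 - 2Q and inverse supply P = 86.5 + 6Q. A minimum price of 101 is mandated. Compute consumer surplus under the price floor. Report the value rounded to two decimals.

2.25

Without the control, 104 - 2Q = 86.5 + 6Q so Q* = 2.1875 and P* = 99.625.
At P = 101, buyers demand (104 - 101)/2 = 1.5 while sellers would supply more, so the quantity traded is 1.5 at price 101.
CS is the triangle under demand above 101: (1/2)(1.5)(104 - 101) = 2.25.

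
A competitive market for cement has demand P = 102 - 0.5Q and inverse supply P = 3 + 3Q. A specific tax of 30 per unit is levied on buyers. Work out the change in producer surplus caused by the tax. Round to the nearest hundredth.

-617.14

Without the tax, 102 - 0.5Q = 3 + 3Q so Q* = 28.2857 and P* = 87.8571.
With the tax, buyers' net willingness to pay falls by 30: (102 - 30) - 0.5Q = 3 + 3Q, so Q_t = 19.7143. Buyers pay P_b = 92.1429; sellers receive P_s = P_b - 30 = 62.1429.
PS falls from (1/2)(28.2857)(84.8571) = 1200.1224 to (1/2)(19.7143)(59.1429) = 582.9796, a change of -617.1429.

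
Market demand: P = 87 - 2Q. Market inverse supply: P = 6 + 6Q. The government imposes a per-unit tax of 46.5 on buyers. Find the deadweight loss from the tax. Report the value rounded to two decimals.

135.14

Pre-tax equilibrium: 87 - 2Q = 6 + 6Q gives Q* = 10.125, P* = 66.75.
With the tax, buyers' net willingness to pay falls by 46.5: (87 - 46.5) - 2Q = 6 + 6Q, so Q_t = 4.3125. Buyers pay P_b = 78.375; sellers receive P_s = P_b - 46.5 = 31.875.
The welfare triangle lost has base Q* - Q_t = 5.8125 and height t = 46.5, so DWL = (1/2)(5.8125)(46.5) = 135.1406.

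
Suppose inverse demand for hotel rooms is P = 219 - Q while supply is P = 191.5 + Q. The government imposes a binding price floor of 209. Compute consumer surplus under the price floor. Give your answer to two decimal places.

Free-market equilibrium: 219 - Q = 191.5 + Q gives Q* = 13.75, P* = 205.25.
At P = 209, buyers demand (219 - 209)/1 = 10 while sellers would supply more, so the quantity traded is 10 at price 209.
CS is the triangle under demand above 209: (1/2)(10)(219 - 209) = 50.

50.00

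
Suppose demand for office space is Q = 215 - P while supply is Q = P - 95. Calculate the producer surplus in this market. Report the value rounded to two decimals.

1800.00

Rewriting demand in inverse form: P = 215 - Q.
Rewriting supply in inverse form: P = 95 + Q.
Equilibrium: 215 - Q = 95 + Q, so Q* = 60 and P* = 155.
Producer surplus is the triangle above supply below P*: (1/2)(60)(155 - 95) = (1/2)(60)(60) = 1800.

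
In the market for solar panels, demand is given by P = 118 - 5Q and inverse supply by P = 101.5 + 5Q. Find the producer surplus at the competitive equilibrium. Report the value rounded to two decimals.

Equilibrium: 118 - 5Q = 101.5 + 5Q, so Q* = 1.65 and P* = 109.75.
The supply curve's price intercept is 101.5, so PS = (1/2)(Q*)(P* - 101.5) = (1/2)(1.65)(8.25) = 6.8063.

6.81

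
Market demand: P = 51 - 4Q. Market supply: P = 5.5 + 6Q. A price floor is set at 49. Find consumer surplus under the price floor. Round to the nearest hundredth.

0.50

Free-market equilibrium: 51 - 4Q = 5.5 + 6Q gives Q* = 4.55, P* = 32.8.
At the floor price 49, quantity demanded is (51 - 49)/4 = 0.5; demand is the short side, so Q = 0.5 trades at P = 49.
CS is the triangle under demand above 49: (1/2)(0.5)(51 - 49) = 0.5.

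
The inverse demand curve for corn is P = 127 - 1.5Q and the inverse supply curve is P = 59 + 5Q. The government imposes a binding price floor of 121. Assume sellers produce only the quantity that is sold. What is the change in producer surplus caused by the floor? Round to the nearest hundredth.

Without the control, 127 - 1.5Q = 59 + 5Q so Q* = 10.4615 and P* = 111.3077.
At the floor price 121, quantity demanded is (127 - 121)/1.5 = 4; demand is the short side, so Q = 4 trades at P = 121.
PS goes from (1/2)(10.4615)(52.3077) = 273.6095 to 208 (computed as (121 - 59)(4) - (1/2)(5)(4)^2), a change of -65.6095.

-65.61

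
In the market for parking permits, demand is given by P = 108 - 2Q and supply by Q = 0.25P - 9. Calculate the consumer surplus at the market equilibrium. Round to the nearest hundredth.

Rewriting supply in inverse form: P = 36 + 4Q.
Set 108 - 2Q = 36 + 4Q, which gives 72 = 6Q, so Q* = 12 and P* = 108 - 2(12) = 84.
The demand choke price is 108, so CS = (1/2)(Q*)(108 - P*) = (1/2)(12)(24) = 144.

144.00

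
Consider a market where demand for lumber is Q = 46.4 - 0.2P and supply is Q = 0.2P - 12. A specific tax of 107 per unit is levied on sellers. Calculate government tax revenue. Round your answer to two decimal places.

Rewriting demand in inverse form: P = 232 - 5Q.
Rewriting supply in inverse form: P = 60 + 5Q.
Pre-tax equilibrium: 232 - 5Q = 60 + 5Q gives Q* = 17.2, P* = 146.
A tax on sellers shifts supply up by 107: 232 - 5Q = 60 + 5Q + 107, so Q_t = 6.5. Buyers pay P_b = 199.5; sellers receive P_s = P_b - 107 = 92.5.
Tax revenue = t x Q_t = 107 x 6.5 = 695.5.

695.50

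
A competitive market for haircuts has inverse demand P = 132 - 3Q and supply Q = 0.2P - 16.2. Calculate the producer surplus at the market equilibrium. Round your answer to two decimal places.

101.60

Rewriting supply in inverse form: P = 81 + 5Q.
Setting demand equal to supply, 51 = 8Q, so Q* = 6.375 and P* = 112.875.
Producer surplus is the triangle above supply below P*: (1/2)(6.375)(112.875 - 81) = (1/2)(6.375)(31.875) = 101.6016.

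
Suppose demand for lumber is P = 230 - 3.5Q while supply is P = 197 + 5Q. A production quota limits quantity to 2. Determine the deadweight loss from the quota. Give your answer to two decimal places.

Without the quota, 230 - 3.5Q = 197 + 5Q gives Q* = 3.8824.
At Q = 2 the demand price is 230 - 3.5(2) = 223 and the supply price is 197 + 5(2) = 207.
Deadweight loss is the triangle between the curves from 2 to 3.8824: (1/2)(223 - 207)(3.8824 - 2) = 15.0588.

15.06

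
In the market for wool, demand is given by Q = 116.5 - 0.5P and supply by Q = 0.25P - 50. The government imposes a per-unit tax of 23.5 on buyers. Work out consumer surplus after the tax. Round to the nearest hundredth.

Rewriting demand in inverse form: P = 233 - 2Q.
Rewriting supply in inverse form: P = 200 + 4Q.
Without the tax, 233 - 2Q = 200 + 4Q so Q* = 5.5 and P* = 222.
With the tax, buyers' net willingness to pay falls by 23.5: (233 - 23.5) - 2Q = 200 + 4Q, so Q_t = 1.5833. Buyers pay P_b = 229.8333; sellers receive P_s = P_b - 23.5 = 206.3333.
CS = (1/2)(Q_t)(233 - P_b) = (1/2)(1.5833)(3.1667) = 2.5069.

2.51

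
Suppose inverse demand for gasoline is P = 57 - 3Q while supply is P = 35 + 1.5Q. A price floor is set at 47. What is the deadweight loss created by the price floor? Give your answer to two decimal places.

5.44

Without the control, 57 - 3Q = 35 + 1.5Q so Q* = 4.8889 and P* = 42.3333.
At the floor price 47, quantity demanded is (57 - 47)/3 = 3.3333; demand is the short side, so Q = 3.3333 trades at P = 47.
At Q = 3.3333 the demand price is 47 and the supply price is 40. Deadweight loss is the triangle between the curves from 3.3333 to 4.8889: (1/2)(47 - 40)(4.8889 - 3.3333) = 5.4444.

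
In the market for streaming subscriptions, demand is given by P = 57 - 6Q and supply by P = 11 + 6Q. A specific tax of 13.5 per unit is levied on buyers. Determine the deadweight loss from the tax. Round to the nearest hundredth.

7.59

Without the tax, 57 - 6Q = 11 + 6Q so Q* = 3.8333 and P* = 34.
With the tax, buyers' net willingness to pay falls by 13.5: (57 - 13.5) - 6Q = 11 + 6Q, so Q_t = 2.7083. Buyers pay P_b = 40.75; sellers receive P_s = P_b - 13.5 = 27.25.
The welfare triangle lost has base Q* - Q_t = 1.125 and height t = 13.5, so DWL = (1/2)(1.125)(13.5) = 7.5938.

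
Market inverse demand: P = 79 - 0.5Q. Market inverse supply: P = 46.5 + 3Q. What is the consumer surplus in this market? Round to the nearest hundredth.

21.56

Equilibrium: 79 - 0.5Q = 46.5 + 3Q, so Q* = 9.2857 and P* = 74.3571.
CS is the area between the demand curve and P* from 0 to Q*: (1/2)(9.2857)(4.6429) = 21.5561.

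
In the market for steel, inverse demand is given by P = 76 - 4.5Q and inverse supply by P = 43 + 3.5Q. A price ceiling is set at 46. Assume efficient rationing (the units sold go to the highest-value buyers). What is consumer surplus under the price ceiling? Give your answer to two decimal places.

Without the control, 76 - 4.5Q = 43 + 3.5Q so Q* = 4.125 and P* = 57.4375.
At the ceiling price 46, quantity supplied is (46 - 43)/3.5 = 0.8571; supply is the short side, so Q = 0.8571 trades at P = 46.
The demand price at Q = 0.8571 is 72.1429. CS is the trapezoid between demand and 46 over [0, 0.8571]: (1/2)[(76 - 46) + (72.1429 - 46)](0.8571) = 24.0612.

24.06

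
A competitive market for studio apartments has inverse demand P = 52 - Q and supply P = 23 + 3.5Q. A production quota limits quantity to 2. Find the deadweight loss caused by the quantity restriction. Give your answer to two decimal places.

44.44

Unrestricted equilibrium: Q* = (52 - 23)/(1 + 3.5) = 6.4444.
At Q = 2 the demand price is 52 - (2) = 50 and the supply price is 23 + 3.5(2) = 30.
DWL = (1/2)(gap between curves at 2) x (Q* - 2) = (1/2)(20)(4.4444) = 44.4444.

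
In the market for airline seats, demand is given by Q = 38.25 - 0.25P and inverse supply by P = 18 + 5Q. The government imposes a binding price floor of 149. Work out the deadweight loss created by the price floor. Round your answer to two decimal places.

882.00

Rewriting demand in inverse form: P = 153 - 4Q.
Free-market equilibrium: 153 - 4Q = 18 + 5Q gives Q* = 15, P* = 93.
At the floor price 149, quantity demanded is (153 - 149)/4 = 1; demand is the short side, so Q = 1 trades at P = 149.
The lost-trades triangle has base Q* - 1 = 14 and height equal to the gap between the curves at Q = 1, which is 149 - 23 = 126. DWL = (1/2)(14)(126) = 882.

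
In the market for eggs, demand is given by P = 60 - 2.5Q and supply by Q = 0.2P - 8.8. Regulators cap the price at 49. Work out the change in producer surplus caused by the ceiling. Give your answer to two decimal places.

-8.88

Rewriting supply in inverse form: P = 44 + 5Q.
Without the control, 60 - 2.5Q = 44 + 5Q so Q* = 2.1333 and P* = 54.6667.
At the ceiling price 49, quantity supplied is (49 - 44)/5 = 1; supply is the short side, so Q = 1 trades at P = 49.
PS goes from (1/2)(2.1333)(10.6667) = 11.3778 to 2.5 (computed as (49 - 44)(1) - (1/2)(5)(1)^2), a change of -8.8778.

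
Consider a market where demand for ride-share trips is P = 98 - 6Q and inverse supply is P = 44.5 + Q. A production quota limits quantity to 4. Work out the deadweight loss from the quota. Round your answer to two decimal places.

Unrestricted equilibrium: Q* = (98 - 44.5)/(6 + 1) = 7.6429.
At Q = 4 the demand price is 98 - 6(4) = 74 and the supply price is 44.5 + (4) = 48.5.
DWL = (1/2)(gap between curves at 4) x (Q* - 4) = (1/2)(25.5)(3.6429) = 46.4464.

46.45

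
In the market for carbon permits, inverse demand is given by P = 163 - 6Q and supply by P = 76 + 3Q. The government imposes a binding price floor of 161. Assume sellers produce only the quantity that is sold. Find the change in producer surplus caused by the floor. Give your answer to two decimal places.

Free-market equilibrium: 163 - 6Q = 76 + 3Q gives Q* = 9.6667, P* = 105.
At P = 161, buyers demand (163 - 161)/6 = 0.3333 while sellers would supply more, so the quantity traded is 0.3333 at price 161.
PS goes from (1/2)(9.6667)(29) = 140.1667 to 28.1667 (computed as (161 - 76)(0.3333) - (1/2)(3)(0.3333)^2), a change of -112.

-112.00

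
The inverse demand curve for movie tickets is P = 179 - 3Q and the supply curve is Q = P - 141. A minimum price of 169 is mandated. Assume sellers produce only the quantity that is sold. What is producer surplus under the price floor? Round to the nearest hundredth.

87.78

Rewriting supply in inverse form: P = 141 + Q.
Without the control, 179 - 3Q = 141 + Q so Q* = 9.5 and P* = 150.5.
At the floor price 169, quantity demanded is (179 - 169)/3 = 3.3333; demand is the short side, so Q = 3.3333 trades at P = 169.
The supply price at Q = 3.3333 is 144.3333. PS is the trapezoid between 169 and supply over [0, 3.3333]: (1/2)[(169 - 141) + (169 - 144.3333)](3.3333) = 87.7778.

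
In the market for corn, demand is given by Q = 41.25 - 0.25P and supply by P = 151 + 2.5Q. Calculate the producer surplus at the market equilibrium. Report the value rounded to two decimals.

5.80

Rewriting demand in inverse form: P = 165 - 4Q.
Set 165 - 4Q = 151 + 2.5Q, which gives 14 = 6.5Q, so Q* = 2.1538 and P* = 165 - 4(2.1538) = 156.3846.
Producer surplus is the triangle above supply below P*: (1/2)(2.1538)(156.3846 - 151) = (1/2)(2.1538)(5.3846) = 5.7988.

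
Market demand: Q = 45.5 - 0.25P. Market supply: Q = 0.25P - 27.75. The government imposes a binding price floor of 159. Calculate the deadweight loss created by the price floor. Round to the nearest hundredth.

39.06

Rewriting demand in inverse form: P = 182 - 4Q.
Rewriting supply in inverse form: P = 111 + 4Q.
Free-market equilibrium: 182 - 4Q = 111 + 4Q gives Q* = 8.875, P* = 146.5.
At P = 159, buyers demand (182 - 159)/4 = 5.75 while sellers would supply more, so the quantity traded is 5.75 at price 159.
The lost-trades triangle has base Q* - 5.75 = 3.125 and height equal to the gap between the curves at Q = 5.75, which is 159 - 134 = 25. DWL = (1/2)(3.125)(25) = 39.0625.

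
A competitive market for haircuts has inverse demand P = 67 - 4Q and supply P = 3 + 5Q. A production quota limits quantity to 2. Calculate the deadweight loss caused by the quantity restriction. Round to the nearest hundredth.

117.56

Unrestricted equilibrium: Q* = (67 - 3)/(4 + 5) = 7.1111.
At Q = 2 the demand price is 67 - 4(2) = 59 and the supply price is 3 + 5(2) = 13.
DWL = (1/2)(gap between curves at 2) x (Q* - 2) = (1/2)(46)(5.1111) = 117.5556.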